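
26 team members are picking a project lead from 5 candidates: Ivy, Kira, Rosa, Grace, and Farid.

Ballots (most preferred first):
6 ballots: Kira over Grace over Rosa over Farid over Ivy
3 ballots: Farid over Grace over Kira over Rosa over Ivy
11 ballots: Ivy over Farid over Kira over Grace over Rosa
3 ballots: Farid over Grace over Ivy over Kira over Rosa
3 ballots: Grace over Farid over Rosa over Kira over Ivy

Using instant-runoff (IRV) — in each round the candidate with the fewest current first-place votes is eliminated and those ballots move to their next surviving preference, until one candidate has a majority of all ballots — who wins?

Farid

Round 1: Ivy 11, Kira 6, Rosa 0, Grace 3, Farid 6. Rosa eliminated.
Round 2: Ivy 11, Kira 6, Grace 3, Farid 6. Grace eliminated.
Round 3: Ivy 11, Kira 6, Farid 9. Kira eliminated.
Round 4: Ivy 11, Farid 15. Farid has a majority (≥14).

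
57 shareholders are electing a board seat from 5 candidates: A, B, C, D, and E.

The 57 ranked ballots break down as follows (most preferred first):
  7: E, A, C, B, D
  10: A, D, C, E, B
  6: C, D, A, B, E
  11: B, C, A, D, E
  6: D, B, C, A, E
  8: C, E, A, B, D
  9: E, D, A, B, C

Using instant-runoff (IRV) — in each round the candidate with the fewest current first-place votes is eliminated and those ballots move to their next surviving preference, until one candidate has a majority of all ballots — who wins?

Round 1: A 10, B 11, C 14, D 6, E 16. D eliminated.
Round 2: A 10, B 17, C 14, E 16. A eliminated.
Round 3: B 17, C 24, E 16. E eliminated.
Round 4: B 26, C 31. C has a majority (≥29).

C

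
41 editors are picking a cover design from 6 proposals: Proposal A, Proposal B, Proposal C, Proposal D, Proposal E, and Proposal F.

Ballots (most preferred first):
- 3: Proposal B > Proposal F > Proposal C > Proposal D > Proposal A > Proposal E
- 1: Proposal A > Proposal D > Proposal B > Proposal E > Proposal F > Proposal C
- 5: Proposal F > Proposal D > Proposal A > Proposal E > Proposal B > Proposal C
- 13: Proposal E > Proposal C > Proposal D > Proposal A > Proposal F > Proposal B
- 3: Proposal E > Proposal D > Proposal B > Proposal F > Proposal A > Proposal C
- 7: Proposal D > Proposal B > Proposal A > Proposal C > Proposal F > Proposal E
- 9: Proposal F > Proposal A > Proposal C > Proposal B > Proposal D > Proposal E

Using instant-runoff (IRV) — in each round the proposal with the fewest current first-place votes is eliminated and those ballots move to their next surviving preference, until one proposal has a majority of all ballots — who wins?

Proposal F

Round 1: Proposal A 1, Proposal B 3, Proposal C 0, Proposal D 7, Proposal E 16, Proposal F 14. Proposal C eliminated.
Round 2: Proposal A 1, Proposal B 3, Proposal D 7, Proposal E 16, Proposal F 14. Proposal A eliminated.
Round 3: Proposal B 3, Proposal D 8, Proposal E 16, Proposal F 14. Proposal B eliminated.
Round 4: Proposal D 8, Proposal E 16, Proposal F 17. Proposal D eliminated.
Round 5: Proposal E 17, Proposal F 24. Proposal F has a majority (≥21).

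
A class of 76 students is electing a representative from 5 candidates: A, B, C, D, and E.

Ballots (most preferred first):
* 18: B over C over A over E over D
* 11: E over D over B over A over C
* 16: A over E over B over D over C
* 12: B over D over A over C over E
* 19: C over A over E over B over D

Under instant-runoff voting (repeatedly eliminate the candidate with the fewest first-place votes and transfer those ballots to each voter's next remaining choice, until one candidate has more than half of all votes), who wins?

B

Round 1: A 16, B 30, C 19, D 0, E 11. D eliminated.
Round 2: A 16, B 30, C 19, E 11. E eliminated.
Round 3: A 16, B 41, C 19. B has a majority (≥39).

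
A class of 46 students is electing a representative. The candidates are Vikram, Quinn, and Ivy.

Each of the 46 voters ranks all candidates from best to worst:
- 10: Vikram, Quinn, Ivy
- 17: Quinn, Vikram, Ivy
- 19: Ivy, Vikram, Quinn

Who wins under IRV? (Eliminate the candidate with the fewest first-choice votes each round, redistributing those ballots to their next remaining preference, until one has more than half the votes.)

Round 1: Vikram 10, Quinn 17, Ivy 19. Vikram eliminated.
Round 2: Quinn 27, Ivy 19. Quinn has a majority (≥24).

Quinn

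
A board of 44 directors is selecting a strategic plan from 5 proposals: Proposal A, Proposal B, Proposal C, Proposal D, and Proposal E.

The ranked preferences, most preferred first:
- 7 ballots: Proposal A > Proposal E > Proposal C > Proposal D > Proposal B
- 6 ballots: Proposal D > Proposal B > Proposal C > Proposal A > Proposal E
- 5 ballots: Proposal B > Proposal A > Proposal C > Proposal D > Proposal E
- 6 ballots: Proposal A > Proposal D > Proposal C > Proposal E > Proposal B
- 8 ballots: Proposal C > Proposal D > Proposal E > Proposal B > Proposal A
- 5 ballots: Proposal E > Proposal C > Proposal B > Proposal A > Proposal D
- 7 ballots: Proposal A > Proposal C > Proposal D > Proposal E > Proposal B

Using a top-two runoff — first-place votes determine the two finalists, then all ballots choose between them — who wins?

Proposal A

Round 1 first-place votes: Proposal A 20, Proposal B 5, Proposal C 8, Proposal D 6, Proposal E 5. Proposal A and Proposal C advance.
Runoff: Proposal A is ranked above Proposal C on 25 ballots, Proposal C above Proposal A on 19.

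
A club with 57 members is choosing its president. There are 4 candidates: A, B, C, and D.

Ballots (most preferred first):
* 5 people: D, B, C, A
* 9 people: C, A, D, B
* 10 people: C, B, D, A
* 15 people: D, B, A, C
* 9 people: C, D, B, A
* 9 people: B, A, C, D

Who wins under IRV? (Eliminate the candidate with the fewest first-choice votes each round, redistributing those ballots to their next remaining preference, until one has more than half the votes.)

Round 1: A 0, B 9, C 28, D 20. A eliminated.
Round 2: B 9, C 28, D 20. B eliminated.
Round 3: C 37, D 20. C has a majority (≥29).

C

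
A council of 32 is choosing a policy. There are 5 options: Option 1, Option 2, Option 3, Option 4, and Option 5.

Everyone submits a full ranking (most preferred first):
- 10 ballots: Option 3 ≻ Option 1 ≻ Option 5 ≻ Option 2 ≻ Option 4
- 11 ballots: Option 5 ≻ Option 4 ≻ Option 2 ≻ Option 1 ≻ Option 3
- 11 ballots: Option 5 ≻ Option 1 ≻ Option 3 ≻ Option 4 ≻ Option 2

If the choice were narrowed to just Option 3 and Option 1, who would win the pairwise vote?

Option 1

Option 3 is ranked above Option 1 on 10 ballots; Option 1 above Option 3 on 22.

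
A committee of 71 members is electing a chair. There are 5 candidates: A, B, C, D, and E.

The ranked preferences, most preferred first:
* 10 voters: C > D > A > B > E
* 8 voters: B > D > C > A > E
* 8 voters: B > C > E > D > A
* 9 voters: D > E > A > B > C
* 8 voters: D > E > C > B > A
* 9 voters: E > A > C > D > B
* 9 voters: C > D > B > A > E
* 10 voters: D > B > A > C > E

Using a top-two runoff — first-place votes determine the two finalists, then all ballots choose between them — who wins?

C

Round 1 first-place votes: A 0, B 16, C 19, D 27, E 9. D and C advance.
Runoff: D is ranked above C on 35 ballots, C above D on 36.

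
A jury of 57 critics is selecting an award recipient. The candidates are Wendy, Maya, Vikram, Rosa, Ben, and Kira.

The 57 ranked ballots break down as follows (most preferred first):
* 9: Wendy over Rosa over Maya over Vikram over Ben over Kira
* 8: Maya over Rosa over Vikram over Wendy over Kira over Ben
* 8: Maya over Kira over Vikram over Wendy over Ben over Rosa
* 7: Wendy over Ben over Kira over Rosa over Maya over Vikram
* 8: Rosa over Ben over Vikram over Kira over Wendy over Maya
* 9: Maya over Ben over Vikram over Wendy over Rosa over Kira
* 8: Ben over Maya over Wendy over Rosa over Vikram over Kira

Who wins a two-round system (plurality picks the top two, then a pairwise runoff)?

Maya

Round 1 first-place votes: Wendy 16, Maya 25, Vikram 0, Rosa 8, Ben 8, Kira 0. Maya and Wendy advance.
Runoff: Maya is ranked above Wendy on 33 ballots, Wendy above Maya on 24.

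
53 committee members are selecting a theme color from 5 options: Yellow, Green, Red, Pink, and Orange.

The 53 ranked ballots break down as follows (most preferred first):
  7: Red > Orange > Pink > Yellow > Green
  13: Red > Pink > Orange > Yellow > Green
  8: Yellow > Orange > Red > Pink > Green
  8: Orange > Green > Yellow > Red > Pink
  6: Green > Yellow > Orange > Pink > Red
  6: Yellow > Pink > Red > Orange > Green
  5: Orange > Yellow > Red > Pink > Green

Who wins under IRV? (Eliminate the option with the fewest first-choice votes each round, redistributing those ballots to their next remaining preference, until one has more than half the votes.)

Yellow

Round 1: Yellow 14, Green 6, Red 20, Pink 0, Orange 13. Pink eliminated.
Round 2: Yellow 14, Green 6, Red 20, Orange 13. Green eliminated.
Round 3: Yellow 20, Red 20, Orange 13. Orange eliminated.
Round 4: Yellow 33, Red 20. Yellow has a majority (≥27).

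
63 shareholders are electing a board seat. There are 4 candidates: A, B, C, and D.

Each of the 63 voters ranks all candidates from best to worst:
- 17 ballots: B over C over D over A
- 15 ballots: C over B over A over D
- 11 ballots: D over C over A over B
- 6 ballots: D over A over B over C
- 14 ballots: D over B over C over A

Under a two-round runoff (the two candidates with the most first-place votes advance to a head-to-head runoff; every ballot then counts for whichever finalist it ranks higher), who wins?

B

Round 1 first-place votes: A 0, B 17, C 15, D 31. D and B advance.
Runoff: D is ranked above B on 31 ballots, B above D on 32.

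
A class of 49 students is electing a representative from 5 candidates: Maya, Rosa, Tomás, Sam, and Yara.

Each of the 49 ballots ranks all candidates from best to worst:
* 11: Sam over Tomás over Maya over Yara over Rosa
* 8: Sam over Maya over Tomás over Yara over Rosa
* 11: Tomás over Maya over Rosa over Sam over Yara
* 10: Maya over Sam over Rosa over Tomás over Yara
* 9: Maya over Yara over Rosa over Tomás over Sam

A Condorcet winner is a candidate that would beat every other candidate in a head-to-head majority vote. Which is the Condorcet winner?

Maya

Maya vs Rosa: 49–0
Maya vs Tomás: 27–22
Maya vs Sam: 30–19
Maya vs Yara: 49–0
Maya beats every other candidate.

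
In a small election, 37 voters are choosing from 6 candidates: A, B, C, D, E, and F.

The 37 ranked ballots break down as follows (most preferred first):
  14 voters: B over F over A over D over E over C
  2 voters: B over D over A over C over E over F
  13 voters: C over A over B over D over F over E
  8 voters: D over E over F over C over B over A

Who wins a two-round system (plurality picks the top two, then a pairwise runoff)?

Round 1 first-place votes: A 0, B 16, C 13, D 8, E 0, F 0. B and C advance.
Runoff: B is ranked above C on 16 ballots, C above B on 21.

C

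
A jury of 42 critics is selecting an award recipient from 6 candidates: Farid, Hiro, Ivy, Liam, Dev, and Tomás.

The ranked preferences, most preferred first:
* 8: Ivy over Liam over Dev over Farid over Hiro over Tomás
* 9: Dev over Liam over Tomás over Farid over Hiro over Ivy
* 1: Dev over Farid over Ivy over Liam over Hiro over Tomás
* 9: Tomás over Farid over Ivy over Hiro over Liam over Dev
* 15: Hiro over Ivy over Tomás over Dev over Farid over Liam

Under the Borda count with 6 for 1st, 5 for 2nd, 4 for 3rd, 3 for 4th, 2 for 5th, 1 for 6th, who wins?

Ivy

Farid: 8×3 + 9×3 + 1×5 + 9×5 + 15×2 = 131
Hiro: 8×2 + 9×2 + 1×2 + 9×3 + 15×6 = 153
Ivy: 8×6 + 9×1 + 1×4 + 9×4 + 15×5 = 172
Liam: 8×5 + 9×5 + 1×3 + 9×2 + 15×1 = 121
Dev: 8×4 + 9×6 + 1×6 + 9×1 + 15×3 = 146
Tomás: 8×1 + 9×4 + 1×1 + 9×6 + 15×4 = 159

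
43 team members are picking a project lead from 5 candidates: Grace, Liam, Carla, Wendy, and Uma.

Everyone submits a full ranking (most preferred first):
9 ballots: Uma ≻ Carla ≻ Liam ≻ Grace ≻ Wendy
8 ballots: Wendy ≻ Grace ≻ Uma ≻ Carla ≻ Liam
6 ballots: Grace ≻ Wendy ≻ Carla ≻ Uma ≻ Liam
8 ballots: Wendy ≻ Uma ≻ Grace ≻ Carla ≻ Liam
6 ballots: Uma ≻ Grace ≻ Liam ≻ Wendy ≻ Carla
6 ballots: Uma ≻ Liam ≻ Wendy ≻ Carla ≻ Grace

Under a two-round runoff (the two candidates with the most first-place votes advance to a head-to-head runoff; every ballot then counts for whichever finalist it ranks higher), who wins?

Round 1 first-place votes: Grace 6, Liam 0, Carla 0, Wendy 16, Uma 21. Uma and Wendy advance.
Runoff: Uma is ranked above Wendy on 21 ballots, Wendy above Uma on 22.

Wendy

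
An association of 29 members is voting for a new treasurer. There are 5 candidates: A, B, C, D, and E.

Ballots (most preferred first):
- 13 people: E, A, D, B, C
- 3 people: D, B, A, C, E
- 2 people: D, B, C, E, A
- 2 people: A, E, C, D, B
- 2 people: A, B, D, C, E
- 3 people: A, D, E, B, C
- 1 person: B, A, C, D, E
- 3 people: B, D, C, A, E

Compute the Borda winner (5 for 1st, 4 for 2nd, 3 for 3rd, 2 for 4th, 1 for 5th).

A

A: 13×4 + 3×3 + 2×1 + 2×5 + 2×5 + 3×5 + 1×4 + 3×2 = 108
B: 13×2 + 3×4 + 2×4 + 2×1 + 2×4 + 3×2 + 1×5 + 3×5 = 82
C: 13×1 + 3×2 + 2×3 + 2×3 + 2×2 + 3×1 + 1×3 + 3×3 = 50
D: 13×3 + 3×5 + 2×5 + 2×2 + 2×3 + 3×4 + 1×2 + 3×4 = 100
E: 13×5 + 3×1 + 2×2 + 2×4 + 2×1 + 3×3 + 1×1 + 3×1 = 95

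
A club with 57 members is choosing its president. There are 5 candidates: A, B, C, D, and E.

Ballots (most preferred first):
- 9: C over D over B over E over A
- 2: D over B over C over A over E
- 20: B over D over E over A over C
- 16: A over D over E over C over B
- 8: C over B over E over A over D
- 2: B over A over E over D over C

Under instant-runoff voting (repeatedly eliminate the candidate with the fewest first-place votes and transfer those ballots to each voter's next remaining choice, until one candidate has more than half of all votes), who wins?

C

Round 1: A 16, B 22, C 17, D 2, E 0. E eliminated.
Round 2: A 16, B 22, C 17, D 2. D eliminated.
Round 3: A 16, B 24, C 17. A eliminated.
Round 4: B 24, C 33. C has a majority (≥29).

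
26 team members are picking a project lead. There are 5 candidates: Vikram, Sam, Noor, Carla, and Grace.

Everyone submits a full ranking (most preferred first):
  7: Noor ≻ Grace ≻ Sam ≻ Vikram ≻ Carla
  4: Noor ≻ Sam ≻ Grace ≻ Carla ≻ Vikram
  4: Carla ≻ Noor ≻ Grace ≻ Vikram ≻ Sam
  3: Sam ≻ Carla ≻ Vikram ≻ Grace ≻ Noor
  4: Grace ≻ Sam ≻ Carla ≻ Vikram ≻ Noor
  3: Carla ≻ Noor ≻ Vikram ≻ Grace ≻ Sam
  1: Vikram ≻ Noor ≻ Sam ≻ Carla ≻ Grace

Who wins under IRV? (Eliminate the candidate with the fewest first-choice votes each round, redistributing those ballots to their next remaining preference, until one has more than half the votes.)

Round 1: Vikram 1, Sam 3, Noor 11, Carla 7, Grace 4. Vikram eliminated.
Round 2: Sam 3, Noor 12, Carla 7, Grace 4. Sam eliminated.
Round 3: Noor 12, Carla 10, Grace 4. Grace eliminated.
Round 4: Noor 12, Carla 14. Carla has a majority (≥14).

Carla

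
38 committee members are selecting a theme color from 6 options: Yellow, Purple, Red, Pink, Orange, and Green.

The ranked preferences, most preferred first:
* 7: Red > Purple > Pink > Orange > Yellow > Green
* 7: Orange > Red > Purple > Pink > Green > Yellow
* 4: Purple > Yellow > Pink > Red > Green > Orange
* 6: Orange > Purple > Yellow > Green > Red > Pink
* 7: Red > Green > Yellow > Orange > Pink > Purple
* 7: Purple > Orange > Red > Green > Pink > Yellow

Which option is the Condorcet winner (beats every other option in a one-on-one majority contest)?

Orange

Orange vs Yellow: 27–11
Orange vs Purple: 20–18
Orange vs Red: 20–18
Orange vs Pink: 27–11
Orange vs Green: 27–11
Orange beats every other option.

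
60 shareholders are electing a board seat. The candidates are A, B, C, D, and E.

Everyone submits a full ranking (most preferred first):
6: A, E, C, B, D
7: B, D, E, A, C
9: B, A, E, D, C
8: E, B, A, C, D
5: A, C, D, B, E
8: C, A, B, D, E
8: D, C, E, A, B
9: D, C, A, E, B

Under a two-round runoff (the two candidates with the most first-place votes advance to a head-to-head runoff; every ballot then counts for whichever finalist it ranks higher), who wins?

B

Round 1 first-place votes: A 11, B 16, C 8, D 17, E 8. D and B advance.
Runoff: D is ranked above B on 22 ballots, B above D on 38.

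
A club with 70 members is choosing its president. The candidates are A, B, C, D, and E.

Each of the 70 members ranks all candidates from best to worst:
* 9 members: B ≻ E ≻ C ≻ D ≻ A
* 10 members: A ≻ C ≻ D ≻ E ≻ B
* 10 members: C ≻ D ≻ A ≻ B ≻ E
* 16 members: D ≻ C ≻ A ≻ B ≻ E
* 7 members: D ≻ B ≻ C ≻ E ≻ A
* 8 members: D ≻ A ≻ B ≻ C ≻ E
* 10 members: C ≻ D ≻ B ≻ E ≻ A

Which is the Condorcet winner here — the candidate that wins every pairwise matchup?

C vs A: 52–18
C vs B: 46–24
C vs D: 39–31
C vs E: 61–9
C beats every other candidate.

C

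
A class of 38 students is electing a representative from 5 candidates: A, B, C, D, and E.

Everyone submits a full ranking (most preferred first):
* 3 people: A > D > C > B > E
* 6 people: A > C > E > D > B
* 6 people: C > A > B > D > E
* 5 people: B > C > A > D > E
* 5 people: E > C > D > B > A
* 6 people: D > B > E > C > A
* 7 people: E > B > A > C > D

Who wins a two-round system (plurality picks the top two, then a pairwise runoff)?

Round 1 first-place votes: A 9, B 5, C 6, D 6, E 12. E and A advance.
Runoff: E is ranked above A on 18 ballots, A above E on 20.

A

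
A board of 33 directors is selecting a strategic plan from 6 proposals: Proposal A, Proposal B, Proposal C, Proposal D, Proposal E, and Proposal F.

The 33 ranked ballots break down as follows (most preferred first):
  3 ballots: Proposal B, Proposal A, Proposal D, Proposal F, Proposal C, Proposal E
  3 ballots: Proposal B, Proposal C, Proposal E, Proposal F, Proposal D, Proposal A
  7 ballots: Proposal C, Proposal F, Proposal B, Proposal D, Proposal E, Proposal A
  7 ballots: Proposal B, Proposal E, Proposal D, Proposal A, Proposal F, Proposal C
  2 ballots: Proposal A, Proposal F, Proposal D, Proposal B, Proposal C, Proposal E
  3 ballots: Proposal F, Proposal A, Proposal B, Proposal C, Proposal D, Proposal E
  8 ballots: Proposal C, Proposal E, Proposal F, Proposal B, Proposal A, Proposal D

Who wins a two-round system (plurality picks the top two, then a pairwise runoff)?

Round 1 first-place votes: Proposal A 2, Proposal B 13, Proposal C 15, Proposal D 0, Proposal E 0, Proposal F 3. Proposal C and Proposal B advance.
Runoff: Proposal C is ranked above Proposal B on 15 ballots, Proposal B above Proposal C on 18.

Proposal B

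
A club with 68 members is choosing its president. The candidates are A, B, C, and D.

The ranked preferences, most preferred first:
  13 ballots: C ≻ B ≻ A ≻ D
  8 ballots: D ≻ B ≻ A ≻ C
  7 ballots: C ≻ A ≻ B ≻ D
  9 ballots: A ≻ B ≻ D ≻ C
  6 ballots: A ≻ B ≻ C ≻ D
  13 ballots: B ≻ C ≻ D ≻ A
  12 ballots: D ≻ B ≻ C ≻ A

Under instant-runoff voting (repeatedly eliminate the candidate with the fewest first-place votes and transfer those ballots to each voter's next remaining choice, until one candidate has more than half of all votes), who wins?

C

Round 1: A 15, B 13, C 20, D 20. B eliminated.
Round 2: A 15, C 33, D 20. A eliminated.
Round 3: C 39, D 29. C has a majority (≥35).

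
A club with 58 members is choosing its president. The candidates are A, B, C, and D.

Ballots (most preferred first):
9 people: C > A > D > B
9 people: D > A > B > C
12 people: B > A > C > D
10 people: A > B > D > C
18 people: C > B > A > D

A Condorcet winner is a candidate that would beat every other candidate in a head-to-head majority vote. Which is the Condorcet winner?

B

B vs A: 30–28
B vs C: 31–27
B vs D: 40–18
B beats every other candidate.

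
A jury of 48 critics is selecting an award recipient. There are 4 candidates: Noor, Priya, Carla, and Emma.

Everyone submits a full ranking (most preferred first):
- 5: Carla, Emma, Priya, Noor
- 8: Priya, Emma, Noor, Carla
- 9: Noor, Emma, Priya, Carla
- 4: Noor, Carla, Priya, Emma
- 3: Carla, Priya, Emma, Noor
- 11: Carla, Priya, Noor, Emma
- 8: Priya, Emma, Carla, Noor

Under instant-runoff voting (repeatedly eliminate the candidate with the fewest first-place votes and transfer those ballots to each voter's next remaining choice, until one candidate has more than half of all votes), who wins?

Round 1: Noor 13, Priya 16, Carla 19, Emma 0. Emma eliminated.
Round 2: Noor 13, Priya 16, Carla 19. Noor eliminated.
Round 3: Priya 25, Carla 23. Priya has a majority (≥25).

Priya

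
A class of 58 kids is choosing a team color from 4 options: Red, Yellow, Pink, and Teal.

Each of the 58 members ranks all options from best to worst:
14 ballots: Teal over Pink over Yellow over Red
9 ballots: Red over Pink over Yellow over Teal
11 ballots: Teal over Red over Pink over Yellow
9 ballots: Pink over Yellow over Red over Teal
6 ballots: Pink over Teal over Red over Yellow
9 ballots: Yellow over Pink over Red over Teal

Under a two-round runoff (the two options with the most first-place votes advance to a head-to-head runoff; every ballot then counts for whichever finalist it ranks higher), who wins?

Pink

Round 1 first-place votes: Red 9, Yellow 9, Pink 15, Teal 25. Teal and Pink advance.
Runoff: Teal is ranked above Pink on 25 ballots, Pink above Teal on 33.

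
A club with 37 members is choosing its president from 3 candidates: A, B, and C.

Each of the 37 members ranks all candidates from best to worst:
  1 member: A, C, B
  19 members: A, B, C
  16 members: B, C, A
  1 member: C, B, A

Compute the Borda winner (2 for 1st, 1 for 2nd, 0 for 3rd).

A: 1×2 + 19×2 + 16×0 + 1×0 = 40
B: 1×0 + 19×1 + 16×2 + 1×1 = 52
C: 1×1 + 19×0 + 16×1 + 1×2 = 19

B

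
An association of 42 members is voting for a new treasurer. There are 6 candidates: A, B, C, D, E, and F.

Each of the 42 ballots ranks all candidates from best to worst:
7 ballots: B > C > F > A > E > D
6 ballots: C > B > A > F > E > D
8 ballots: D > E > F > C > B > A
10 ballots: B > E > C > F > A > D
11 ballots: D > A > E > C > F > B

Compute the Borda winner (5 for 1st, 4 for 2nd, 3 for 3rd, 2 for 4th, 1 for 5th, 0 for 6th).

C

A: 7×2 + 6×3 + 8×0 + 10×1 + 11×4 = 86
B: 7×5 + 6×4 + 8×1 + 10×5 + 11×0 = 117
C: 7×4 + 6×5 + 8×2 + 10×3 + 11×2 = 126
D: 7×0 + 6×0 + 8×5 + 10×0 + 11×5 = 95
E: 7×1 + 6×1 + 8×4 + 10×4 + 11×3 = 118
F: 7×3 + 6×2 + 8×3 + 10×2 + 11×1 = 88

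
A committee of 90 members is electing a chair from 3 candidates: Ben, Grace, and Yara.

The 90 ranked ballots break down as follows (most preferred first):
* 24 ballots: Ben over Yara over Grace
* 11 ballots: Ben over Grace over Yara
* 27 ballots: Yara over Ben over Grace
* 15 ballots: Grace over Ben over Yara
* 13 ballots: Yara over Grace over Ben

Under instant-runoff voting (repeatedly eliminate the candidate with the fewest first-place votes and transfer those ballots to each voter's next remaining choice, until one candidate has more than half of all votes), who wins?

Ben

Round 1: Ben 35, Grace 15, Yara 40. Grace eliminated.
Round 2: Ben 50, Yara 40. Ben has a majority (≥46).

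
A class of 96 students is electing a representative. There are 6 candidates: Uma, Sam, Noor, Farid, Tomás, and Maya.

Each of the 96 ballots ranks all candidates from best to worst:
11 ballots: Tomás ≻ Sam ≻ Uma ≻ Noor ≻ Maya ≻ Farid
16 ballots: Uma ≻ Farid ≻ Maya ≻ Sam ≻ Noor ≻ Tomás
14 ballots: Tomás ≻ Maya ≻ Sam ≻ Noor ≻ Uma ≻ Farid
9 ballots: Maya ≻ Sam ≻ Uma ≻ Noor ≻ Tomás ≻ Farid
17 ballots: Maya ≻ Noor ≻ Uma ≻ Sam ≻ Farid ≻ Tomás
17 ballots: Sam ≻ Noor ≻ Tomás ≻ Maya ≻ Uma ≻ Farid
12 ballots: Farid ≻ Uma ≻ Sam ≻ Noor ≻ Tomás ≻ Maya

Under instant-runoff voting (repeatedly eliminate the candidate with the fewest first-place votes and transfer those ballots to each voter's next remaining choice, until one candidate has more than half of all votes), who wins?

Round 1: Uma 16, Sam 17, Noor 0, Farid 12, Tomás 25, Maya 26. Noor eliminated.
Round 2: Uma 16, Sam 17, Farid 12, Tomás 25, Maya 26. Farid eliminated.
Round 3: Uma 28, Sam 17, Tomás 25, Maya 26. Sam eliminated.
Round 4: Uma 28, Tomás 42, Maya 26. Maya eliminated.
Round 5: Uma 54, Tomás 42. Uma has a majority (≥49).

Uma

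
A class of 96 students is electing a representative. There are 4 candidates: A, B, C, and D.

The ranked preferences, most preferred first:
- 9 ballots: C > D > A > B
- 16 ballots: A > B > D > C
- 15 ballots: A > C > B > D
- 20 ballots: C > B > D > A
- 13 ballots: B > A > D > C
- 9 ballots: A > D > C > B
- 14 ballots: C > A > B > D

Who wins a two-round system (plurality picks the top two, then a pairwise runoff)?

A

Round 1 first-place votes: A 40, B 13, C 43, D 0. C and A advance.
Runoff: C is ranked above A on 43 ballots, A above C on 53.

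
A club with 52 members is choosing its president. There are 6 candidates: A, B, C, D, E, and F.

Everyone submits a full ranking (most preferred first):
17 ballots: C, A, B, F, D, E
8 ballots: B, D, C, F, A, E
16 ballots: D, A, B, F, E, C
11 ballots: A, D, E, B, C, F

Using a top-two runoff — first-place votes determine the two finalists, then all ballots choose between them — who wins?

D

Round 1 first-place votes: A 11, B 8, C 17, D 16, E 0, F 0. C and D advance.
Runoff: C is ranked above D on 17 ballots, D above C on 35.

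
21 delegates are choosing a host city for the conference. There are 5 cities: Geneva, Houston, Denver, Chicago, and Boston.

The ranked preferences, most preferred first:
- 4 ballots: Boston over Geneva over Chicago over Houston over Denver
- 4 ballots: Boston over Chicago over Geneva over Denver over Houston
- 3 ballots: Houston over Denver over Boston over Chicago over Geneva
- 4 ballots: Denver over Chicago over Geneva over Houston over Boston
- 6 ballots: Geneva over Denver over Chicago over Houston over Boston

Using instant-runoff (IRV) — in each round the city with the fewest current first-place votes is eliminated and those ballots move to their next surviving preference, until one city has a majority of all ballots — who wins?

Denver

Round 1: Geneva 6, Houston 3, Denver 4, Chicago 0, Boston 8. Chicago eliminated.
Round 2: Geneva 6, Houston 3, Denver 4, Boston 8. Houston eliminated.
Round 3: Geneva 6, Denver 7, Boston 8. Geneva eliminated.
Round 4: Denver 13, Boston 8. Denver has a majority (≥11).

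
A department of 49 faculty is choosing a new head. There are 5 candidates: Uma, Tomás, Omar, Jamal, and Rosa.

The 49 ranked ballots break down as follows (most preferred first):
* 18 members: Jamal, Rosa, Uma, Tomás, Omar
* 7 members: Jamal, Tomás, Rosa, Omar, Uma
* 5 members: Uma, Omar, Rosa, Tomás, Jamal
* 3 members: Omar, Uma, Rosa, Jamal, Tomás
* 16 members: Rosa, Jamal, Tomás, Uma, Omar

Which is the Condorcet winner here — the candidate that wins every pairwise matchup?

Jamal vs Uma: 41–8
Jamal vs Tomás: 44–5
Jamal vs Omar: 41–8
Jamal vs Rosa: 25–24
Jamal beats every other candidate.

Jamal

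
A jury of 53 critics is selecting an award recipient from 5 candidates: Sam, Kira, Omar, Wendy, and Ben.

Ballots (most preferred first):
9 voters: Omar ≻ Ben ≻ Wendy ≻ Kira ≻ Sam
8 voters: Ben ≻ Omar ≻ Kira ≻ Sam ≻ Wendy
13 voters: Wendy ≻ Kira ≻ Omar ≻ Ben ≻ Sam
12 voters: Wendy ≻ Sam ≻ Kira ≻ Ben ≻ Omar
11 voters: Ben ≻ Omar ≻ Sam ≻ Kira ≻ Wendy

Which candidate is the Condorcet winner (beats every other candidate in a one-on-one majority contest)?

Ben

Ben vs Sam: 41–12
Ben vs Kira: 28–25
Ben vs Omar: 31–22
Ben vs Wendy: 28–25
Ben beats every other candidate.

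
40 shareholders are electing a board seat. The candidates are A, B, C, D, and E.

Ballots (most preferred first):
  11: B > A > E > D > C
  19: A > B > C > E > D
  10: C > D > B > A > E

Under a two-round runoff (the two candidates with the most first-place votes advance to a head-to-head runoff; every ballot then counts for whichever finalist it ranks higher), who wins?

B

Round 1 first-place votes: A 19, B 11, C 10, D 0, E 0. A and B advance.
Runoff: A is ranked above B on 19 ballots, B above A on 21.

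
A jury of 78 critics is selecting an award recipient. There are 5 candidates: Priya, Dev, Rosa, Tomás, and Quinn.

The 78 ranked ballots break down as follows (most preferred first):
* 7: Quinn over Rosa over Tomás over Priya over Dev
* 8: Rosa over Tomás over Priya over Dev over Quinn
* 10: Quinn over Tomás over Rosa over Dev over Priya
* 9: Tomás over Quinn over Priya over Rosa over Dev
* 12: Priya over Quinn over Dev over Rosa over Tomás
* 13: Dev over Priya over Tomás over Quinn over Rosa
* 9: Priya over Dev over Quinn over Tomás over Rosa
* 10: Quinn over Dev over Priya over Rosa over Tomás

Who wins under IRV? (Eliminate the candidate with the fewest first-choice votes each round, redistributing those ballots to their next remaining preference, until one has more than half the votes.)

Priya

Round 1: Priya 21, Dev 13, Rosa 8, Tomás 9, Quinn 27. Rosa eliminated.
Round 2: Priya 21, Dev 13, Tomás 17, Quinn 27. Dev eliminated.
Round 3: Priya 34, Tomás 17, Quinn 27. Tomás eliminated.
Round 4: Priya 42, Quinn 36. Priya has a majority (≥40).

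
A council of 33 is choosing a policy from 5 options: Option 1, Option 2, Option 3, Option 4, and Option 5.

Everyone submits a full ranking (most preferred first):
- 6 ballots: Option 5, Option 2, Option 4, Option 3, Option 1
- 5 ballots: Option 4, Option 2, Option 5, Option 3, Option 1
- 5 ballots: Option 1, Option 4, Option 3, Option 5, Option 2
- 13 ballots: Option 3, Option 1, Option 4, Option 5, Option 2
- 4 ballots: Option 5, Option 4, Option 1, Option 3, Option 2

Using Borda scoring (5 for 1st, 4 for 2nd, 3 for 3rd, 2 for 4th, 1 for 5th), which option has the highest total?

Option 1: 6×1 + 5×1 + 5×5 + 13×4 + 4×3 = 100
Option 2: 6×4 + 5×4 + 5×1 + 13×1 + 4×1 = 66
Option 3: 6×2 + 5×2 + 5×3 + 13×5 + 4×2 = 110
Option 4: 6×3 + 5×5 + 5×4 + 13×3 + 4×4 = 118
Option 5: 6×5 + 5×3 + 5×2 + 13×2 + 4×5 = 101

Option 4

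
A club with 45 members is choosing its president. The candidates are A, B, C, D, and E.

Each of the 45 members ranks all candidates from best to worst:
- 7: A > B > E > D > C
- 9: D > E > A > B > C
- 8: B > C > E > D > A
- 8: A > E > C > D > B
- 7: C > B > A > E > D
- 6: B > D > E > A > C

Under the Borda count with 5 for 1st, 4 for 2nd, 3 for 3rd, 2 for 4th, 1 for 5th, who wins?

A: 7×5 + 9×3 + 8×1 + 8×5 + 7×3 + 6×2 = 143
B: 7×4 + 9×2 + 8×5 + 8×1 + 7×4 + 6×5 = 152
C: 7×1 + 9×1 + 8×4 + 8×3 + 7×5 + 6×1 = 113
D: 7×2 + 9×5 + 8×2 + 8×2 + 7×1 + 6×4 = 122
E: 7×3 + 9×4 + 8×3 + 8×4 + 7×2 + 6×3 = 145

B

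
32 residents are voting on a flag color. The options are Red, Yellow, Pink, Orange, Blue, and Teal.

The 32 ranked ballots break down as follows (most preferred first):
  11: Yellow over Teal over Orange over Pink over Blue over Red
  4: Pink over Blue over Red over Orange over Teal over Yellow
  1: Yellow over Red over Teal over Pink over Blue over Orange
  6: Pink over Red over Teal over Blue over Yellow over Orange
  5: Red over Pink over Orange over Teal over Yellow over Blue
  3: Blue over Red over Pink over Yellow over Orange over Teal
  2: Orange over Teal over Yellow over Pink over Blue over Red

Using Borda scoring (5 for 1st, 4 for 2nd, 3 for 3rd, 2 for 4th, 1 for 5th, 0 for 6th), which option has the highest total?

Pink

Red: 11×0 + 4×3 + 1×4 + 6×4 + 5×5 + 3×4 + 2×0 = 77
Yellow: 11×5 + 4×0 + 1×5 + 6×1 + 5×1 + 3×2 + 2×3 = 83
Pink: 11×2 + 4×5 + 1×2 + 6×5 + 5×4 + 3×3 + 2×2 = 107
Orange: 11×3 + 4×2 + 1×0 + 6×0 + 5×3 + 3×1 + 2×5 = 69
Blue: 11×1 + 4×4 + 1×1 + 6×2 + 5×0 + 3×5 + 2×1 = 57
Teal: 11×4 + 4×1 + 1×3 + 6×3 + 5×2 + 3×0 + 2×4 = 87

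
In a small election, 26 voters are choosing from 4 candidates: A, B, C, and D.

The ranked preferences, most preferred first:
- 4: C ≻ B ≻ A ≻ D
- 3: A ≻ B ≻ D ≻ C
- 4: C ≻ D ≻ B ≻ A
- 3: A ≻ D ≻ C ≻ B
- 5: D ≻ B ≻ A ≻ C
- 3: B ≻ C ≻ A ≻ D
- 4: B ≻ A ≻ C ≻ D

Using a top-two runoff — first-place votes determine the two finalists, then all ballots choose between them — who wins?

Round 1 first-place votes: A 6, B 7, C 8, D 5. C and B advance.
Runoff: C is ranked above B on 11 ballots, B above C on 15.

B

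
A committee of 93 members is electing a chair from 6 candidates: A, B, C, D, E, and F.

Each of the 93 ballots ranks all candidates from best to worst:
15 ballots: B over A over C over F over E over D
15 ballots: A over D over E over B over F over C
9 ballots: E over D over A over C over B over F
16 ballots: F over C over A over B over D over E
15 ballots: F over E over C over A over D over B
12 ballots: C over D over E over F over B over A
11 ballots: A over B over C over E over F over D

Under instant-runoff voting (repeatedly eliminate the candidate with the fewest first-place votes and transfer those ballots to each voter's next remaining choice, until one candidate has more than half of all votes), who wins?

Round 1: A 26, B 15, C 12, D 0, E 9, F 31. D eliminated.
Round 2: A 26, B 15, C 12, E 9, F 31. E eliminated.
Round 3: A 35, B 15, C 12, F 31. C eliminated.
Round 4: A 35, B 15, F 43. B eliminated.
Round 5: A 50, F 43. A has a majority (≥47).

A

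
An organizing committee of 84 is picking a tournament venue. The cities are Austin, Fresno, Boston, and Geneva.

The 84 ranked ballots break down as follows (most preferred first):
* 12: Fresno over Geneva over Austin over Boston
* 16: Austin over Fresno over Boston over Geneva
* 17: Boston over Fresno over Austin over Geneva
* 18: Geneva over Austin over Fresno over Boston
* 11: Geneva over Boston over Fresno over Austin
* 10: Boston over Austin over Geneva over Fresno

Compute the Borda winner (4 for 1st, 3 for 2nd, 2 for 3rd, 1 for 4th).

Austin

Austin: 12×2 + 16×4 + 17×2 + 18×3 + 11×1 + 10×3 = 217
Fresno: 12×4 + 16×3 + 17×3 + 18×2 + 11×2 + 10×1 = 215
Boston: 12×1 + 16×2 + 17×4 + 18×1 + 11×3 + 10×4 = 203
Geneva: 12×3 + 16×1 + 17×1 + 18×4 + 11×4 + 10×2 = 205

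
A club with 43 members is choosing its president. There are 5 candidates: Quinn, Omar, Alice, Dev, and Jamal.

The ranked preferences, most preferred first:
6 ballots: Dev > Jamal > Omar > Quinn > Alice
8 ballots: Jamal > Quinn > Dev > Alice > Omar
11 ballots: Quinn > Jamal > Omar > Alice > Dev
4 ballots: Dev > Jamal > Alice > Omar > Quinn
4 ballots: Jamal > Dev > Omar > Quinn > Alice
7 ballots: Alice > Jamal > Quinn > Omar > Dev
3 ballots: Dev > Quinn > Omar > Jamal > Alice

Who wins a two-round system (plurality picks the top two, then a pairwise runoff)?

Jamal

Round 1 first-place votes: Quinn 11, Omar 0, Alice 7, Dev 13, Jamal 12. Dev and Jamal advance.
Runoff: Dev is ranked above Jamal on 13 ballots, Jamal above Dev on 30.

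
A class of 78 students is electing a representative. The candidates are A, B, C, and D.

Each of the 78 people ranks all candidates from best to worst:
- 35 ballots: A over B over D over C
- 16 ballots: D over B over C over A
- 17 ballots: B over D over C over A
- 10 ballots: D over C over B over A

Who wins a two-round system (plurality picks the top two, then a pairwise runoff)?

Round 1 first-place votes: A 35, B 17, C 0, D 26. A and D advance.
Runoff: A is ranked above D on 35 ballots, D above A on 43.

D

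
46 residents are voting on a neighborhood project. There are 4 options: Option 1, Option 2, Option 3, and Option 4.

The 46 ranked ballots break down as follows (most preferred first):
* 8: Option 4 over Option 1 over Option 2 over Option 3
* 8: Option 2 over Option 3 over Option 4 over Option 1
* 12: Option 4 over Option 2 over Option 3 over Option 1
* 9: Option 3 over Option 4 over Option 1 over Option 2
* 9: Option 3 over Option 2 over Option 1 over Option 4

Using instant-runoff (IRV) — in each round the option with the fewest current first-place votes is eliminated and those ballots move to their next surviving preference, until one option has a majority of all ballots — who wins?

Option 3

Round 1: Option 1 0, Option 2 8, Option 3 18, Option 4 20. Option 1 eliminated.
Round 2: Option 2 8, Option 3 18, Option 4 20. Option 2 eliminated.
Round 3: Option 3 26, Option 4 20. Option 3 has a majority (≥24).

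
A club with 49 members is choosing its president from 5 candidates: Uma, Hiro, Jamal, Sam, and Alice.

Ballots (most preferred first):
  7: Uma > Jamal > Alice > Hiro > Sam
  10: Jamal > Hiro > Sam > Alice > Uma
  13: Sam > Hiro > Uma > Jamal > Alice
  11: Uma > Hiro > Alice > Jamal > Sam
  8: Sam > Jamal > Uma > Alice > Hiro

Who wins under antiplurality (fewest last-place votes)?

Last-place votes: Uma 10, Hiro 8, Jamal 0, Sam 18, Alice 13.

Jamal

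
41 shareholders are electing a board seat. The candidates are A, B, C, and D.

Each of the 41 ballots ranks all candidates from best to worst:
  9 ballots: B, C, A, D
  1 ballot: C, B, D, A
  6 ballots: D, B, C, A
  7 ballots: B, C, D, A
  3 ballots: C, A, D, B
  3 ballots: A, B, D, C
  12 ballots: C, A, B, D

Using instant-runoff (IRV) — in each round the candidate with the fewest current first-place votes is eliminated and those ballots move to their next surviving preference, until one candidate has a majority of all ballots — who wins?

Round 1: A 3, B 16, C 16, D 6. A eliminated.
Round 2: B 19, C 16, D 6. D eliminated.
Round 3: B 25, C 16. B has a majority (≥21).

B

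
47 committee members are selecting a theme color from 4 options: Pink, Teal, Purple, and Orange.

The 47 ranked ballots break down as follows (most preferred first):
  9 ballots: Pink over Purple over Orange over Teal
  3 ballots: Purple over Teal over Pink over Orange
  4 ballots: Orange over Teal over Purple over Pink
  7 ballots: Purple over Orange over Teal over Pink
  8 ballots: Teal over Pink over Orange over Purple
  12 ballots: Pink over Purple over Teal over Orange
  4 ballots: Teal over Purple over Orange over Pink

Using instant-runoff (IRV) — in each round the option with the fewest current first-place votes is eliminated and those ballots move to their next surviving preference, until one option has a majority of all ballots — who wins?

Round 1: Pink 21, Teal 12, Purple 10, Orange 4. Orange eliminated.
Round 2: Pink 21, Teal 16, Purple 10. Purple eliminated.
Round 3: Pink 21, Teal 26. Teal has a majority (≥24).

Teal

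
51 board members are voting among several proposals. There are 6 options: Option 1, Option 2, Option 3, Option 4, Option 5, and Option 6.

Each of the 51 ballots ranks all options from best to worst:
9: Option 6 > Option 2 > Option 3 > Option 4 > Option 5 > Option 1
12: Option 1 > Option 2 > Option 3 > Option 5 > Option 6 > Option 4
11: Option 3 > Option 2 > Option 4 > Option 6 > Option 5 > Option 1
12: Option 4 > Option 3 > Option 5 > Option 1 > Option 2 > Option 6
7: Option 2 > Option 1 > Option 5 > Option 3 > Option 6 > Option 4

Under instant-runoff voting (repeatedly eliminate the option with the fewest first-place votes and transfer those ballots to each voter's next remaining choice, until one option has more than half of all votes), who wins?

Round 1: Option 1 12, Option 2 7, Option 3 11, Option 4 12, Option 5 0, Option 6 9. Option 5 eliminated.
Round 2: Option 1 12, Option 2 7, Option 3 11, Option 4 12, Option 6 9. Option 2 eliminated.
Round 3: Option 1 19, Option 3 11, Option 4 12, Option 6 9. Option 6 eliminated.
Round 4: Option 1 19, Option 3 20, Option 4 12. Option 4 eliminated.
Round 5: Option 1 19, Option 3 32. Option 3 has a majority (≥26).

Option 3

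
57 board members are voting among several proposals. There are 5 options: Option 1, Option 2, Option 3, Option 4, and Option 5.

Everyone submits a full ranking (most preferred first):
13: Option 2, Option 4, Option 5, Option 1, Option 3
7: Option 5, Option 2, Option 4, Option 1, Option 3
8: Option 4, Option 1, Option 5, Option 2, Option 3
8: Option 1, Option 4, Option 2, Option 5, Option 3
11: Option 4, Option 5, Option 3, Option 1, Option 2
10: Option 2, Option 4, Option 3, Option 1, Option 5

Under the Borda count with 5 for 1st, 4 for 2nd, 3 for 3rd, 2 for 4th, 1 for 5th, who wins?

Option 4

Option 1: 13×2 + 7×2 + 8×4 + 8×5 + 11×2 + 10×2 = 154
Option 2: 13×5 + 7×4 + 8×2 + 8×3 + 11×1 + 10×5 = 194
Option 3: 13×1 + 7×1 + 8×1 + 8×1 + 11×3 + 10×3 = 99
Option 4: 13×4 + 7×3 + 8×5 + 8×4 + 11×5 + 10×4 = 240
Option 5: 13×3 + 7×5 + 8×3 + 8×2 + 11×4 + 10×1 = 168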